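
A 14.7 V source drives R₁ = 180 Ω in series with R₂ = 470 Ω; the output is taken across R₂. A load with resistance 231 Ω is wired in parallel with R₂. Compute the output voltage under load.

V_out ≈ 6.80 V

The load sits in parallel with R₂: R₂‖R_L = (470 × 231) / (470 + 231) = 154.9 Ω.
V_out = 14.7 × 154.9 / (180 + 154.9) = 14.7 × 154.9/334.9 = 6.80 V.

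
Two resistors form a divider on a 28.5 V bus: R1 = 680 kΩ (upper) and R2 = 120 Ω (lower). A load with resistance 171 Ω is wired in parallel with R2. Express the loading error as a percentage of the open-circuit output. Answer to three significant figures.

41.2 %

The divider's output (Thévenin) resistance is R1‖R2 = 120.0 Ω.
Fractional drop under load = R_th/(R_th + R_L) = 120.0 / (120.0 + 171) = 0.4123.
So the output falls by 41.2 %.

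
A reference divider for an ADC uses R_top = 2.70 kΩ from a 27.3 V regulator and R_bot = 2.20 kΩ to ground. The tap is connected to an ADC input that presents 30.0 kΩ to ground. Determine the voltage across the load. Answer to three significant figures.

V_out ≈ 11.8 V

The load sits in parallel with R_bot: R_bot‖R_L = (2.20 × 30.0) / (2.20 + 30.0) = 2.050 kΩ.
V_out = 27.3 × 2.050 / (2.70 + 2.050) = 27.3 × 2.050/4.750 = 11.8 V.
(Unloaded it would have been 12.3 V.)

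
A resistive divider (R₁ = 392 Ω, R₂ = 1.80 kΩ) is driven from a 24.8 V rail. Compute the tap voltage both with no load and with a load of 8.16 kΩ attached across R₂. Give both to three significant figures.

Unloaded: 20.4 V; loaded: 19.6 V

Open-circuit: V = 24.8 × 1800/(392 + 1800) = 20.4 V.
With the load, R₂ becomes R₂‖R_L = 1475 Ω, so V = 24.8 × 1475/1867 = 19.6 V.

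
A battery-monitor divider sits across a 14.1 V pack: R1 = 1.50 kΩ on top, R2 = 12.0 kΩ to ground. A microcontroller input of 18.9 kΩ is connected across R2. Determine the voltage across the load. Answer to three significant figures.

V_out ≈ 11.7 V

The load sits in parallel with R2: R2‖R_L = (12.0 × 18.9) / (12.0 + 18.9) = 7.340 kΩ.
V_out = 14.1 × 7.340 / (1.50 + 7.340) = 14.1 × 7.340/8.840 = 11.7 V.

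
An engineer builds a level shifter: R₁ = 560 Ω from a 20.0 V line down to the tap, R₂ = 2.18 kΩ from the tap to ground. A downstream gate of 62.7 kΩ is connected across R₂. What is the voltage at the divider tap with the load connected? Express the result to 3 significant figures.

V_out ≈ 15.8 V

The load sits in parallel with R₂: R₂‖R_L = (2180 × 62700) / (2180 + 62700) = 2107 Ω.
V_out = 20.0 × 2107 / (560 + 2107) = 20.0 × 2107/2667 = 15.8 V.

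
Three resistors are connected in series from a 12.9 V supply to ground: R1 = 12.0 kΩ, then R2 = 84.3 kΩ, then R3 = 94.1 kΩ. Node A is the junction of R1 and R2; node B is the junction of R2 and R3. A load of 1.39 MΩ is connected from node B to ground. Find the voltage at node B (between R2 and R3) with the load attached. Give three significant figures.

V ≈ 6.16 V

At node B, R3 is in parallel with the load: R3‖R_L = 88.13 kΩ.
Below node A the resistance is R2 + (R3‖R_L) = 172.4 kΩ, so V_A = 12.9 × 172.4/184.4 = 12.06 V.
Then V_B = V_A × (R3‖R_L)/(R2 + R3‖R_L) = 12.06 × 88.13/172.4 = 6.16 V.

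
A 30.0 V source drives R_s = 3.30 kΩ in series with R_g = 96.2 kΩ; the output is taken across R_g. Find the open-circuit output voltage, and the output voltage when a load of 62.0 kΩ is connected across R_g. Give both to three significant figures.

Open-circuit: V = 30.0 × 96.2/(3.30 + 96.2) = 29.0 V.
With the load, R_g becomes R_g‖R_L = 37.70 kΩ, so V = 30.0 × 37.70/41.00 = 27.6 V.

Unloaded: 29.0 V; loaded: 27.6 V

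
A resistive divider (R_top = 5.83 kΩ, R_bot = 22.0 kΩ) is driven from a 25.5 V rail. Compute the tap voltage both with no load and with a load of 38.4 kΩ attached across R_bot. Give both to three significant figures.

Unloaded: 20.2 V; loaded: 18.0 V

Open-circuit: V = 25.5 × 22.0/(5.83 + 22.0) = 20.2 V.
With the load, R_bot becomes R_bot‖R_L = 13.99 kΩ, so V = 25.5 × 13.99/19.82 = 18.0 V.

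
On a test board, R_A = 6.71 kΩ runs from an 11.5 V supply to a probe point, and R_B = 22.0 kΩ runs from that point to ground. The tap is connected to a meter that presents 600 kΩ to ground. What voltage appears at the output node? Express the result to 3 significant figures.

V_out ≈ 8.74 V

The load sits in parallel with R_B: R_B‖R_L = (22.0 × 600) / (22.0 + 600) = 21.22 kΩ.
V_out = 11.5 × 21.22 / (6.71 + 21.22) = 11.5 × 21.22/27.93 = 8.74 V.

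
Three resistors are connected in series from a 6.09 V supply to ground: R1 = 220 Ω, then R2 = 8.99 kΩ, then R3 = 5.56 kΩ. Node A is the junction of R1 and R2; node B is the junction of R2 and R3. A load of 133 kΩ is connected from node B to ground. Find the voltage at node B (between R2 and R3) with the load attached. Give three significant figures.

At node B, R3 is in parallel with the load: R3‖R_L = 5337 Ω.
Below node A the resistance is R2 + (R3‖R_L) = 14330 Ω, so V_A = 6.09 × 14330/14550 = 5.998 V.
Then V_B = V_A × (R3‖R_L)/(R2 + R3‖R_L) = 5.998 × 5337/14330 = 2.23 V.

V ≈ 2.23 V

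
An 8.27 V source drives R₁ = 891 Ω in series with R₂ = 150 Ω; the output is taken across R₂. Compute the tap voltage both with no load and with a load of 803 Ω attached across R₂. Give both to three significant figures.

Open-circuit: V = 8.27 × 150/(891 + 150) = 1.19 V.
With the load, R₂ becomes R₂‖R_L = 126.4 Ω, so V = 8.27 × 126.4/1017 = 1.03 V.

Unloaded: 1.19 V; loaded: 1.03 V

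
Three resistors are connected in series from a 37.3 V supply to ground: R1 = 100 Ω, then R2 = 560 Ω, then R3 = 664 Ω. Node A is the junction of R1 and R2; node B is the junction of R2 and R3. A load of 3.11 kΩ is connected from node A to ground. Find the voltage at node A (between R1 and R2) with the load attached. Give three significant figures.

Below node A the series string R2+R3 = 1224 Ω sits in parallel with the 3110 Ω load: 878.3 Ω.
V_A = 37.3 × 878.3/(100 + 878.3) = 33.5 V.

V ≈ 33.5 V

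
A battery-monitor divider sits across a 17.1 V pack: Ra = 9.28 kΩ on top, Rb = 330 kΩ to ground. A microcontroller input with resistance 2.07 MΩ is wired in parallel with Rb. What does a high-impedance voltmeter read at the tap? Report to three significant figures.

The load sits in parallel with Rb: Rb‖R_L = (330 × 2070) / (330 + 2070) = 284.6 kΩ.
V_out = 17.1 × 284.6 / (9.28 + 284.6) = 17.1 × 284.6/293.9 = 16.6 V.

V_out ≈ 16.6 V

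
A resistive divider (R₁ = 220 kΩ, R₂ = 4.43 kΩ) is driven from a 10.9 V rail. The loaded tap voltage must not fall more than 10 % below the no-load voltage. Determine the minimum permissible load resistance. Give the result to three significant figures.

Output resistance R_th = R₁‖R₂ = (220 × 4.43)/224.4 = 4.343 kΩ.
The fractional drop is R_th/(R_th + R_L); requiring this ≤ 0.100 gives R_L ≥ R_th(1/0.100 − 1) = 4.343 × 9.000 = 39.1 kΩ.

R_L(min) ≈ 39.1 kΩ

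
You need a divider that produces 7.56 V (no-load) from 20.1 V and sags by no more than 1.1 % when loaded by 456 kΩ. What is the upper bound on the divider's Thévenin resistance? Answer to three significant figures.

R_th ≤ 5.07 kΩ

Loading drop = R_th/(R_th + R_L) ≤ 0.0110, so R_th ≤ R_L · ε/(1−ε) = 456 kΩ × 0.0110/0.9890 = 5.07 kΩ.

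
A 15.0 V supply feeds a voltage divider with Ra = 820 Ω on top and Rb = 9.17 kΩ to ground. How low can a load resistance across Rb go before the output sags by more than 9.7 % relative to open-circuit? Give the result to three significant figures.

Output resistance R_th = Ra‖Rb = (820 × 9170)/9990 = 752.7 Ω.
The fractional drop is R_th/(R_th + R_L); requiring this ≤ 0.0970 gives R_L ≥ R_th(1/0.0970 − 1) = 752.7 × 9.309 = 7.01 kΩ.

R_L(min) ≈ 7.01 kΩ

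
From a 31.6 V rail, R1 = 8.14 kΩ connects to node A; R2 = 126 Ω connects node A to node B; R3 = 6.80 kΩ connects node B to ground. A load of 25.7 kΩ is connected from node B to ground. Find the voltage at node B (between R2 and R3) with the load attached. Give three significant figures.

V ≈ 12.5 V

At node B, R3 is in parallel with the load: R3‖R_L = 5377 Ω.
Below node A the resistance is R2 + (R3‖R_L) = 5503 Ω, so V_A = 31.6 × 5503/13640 = 12.75 V.
Then V_B = V_A × (R3‖R_L)/(R2 + R3‖R_L) = 12.75 × 5377/5503 = 12.5 V.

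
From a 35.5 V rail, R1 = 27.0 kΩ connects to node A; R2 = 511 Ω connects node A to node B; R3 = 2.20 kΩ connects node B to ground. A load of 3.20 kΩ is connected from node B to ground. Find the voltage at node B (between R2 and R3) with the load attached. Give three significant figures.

At node B, R3 is in parallel with the load: R3‖R_L = 1304 Ω.
Below node A the resistance is R2 + (R3‖R_L) = 1815 Ω, so V_A = 35.5 × 1815/28810 = 2.236 V.
Then V_B = V_A × (R3‖R_L)/(R2 + R3‖R_L) = 2.236 × 1304/1815 = 1.61 V.

V ≈ 1.61 V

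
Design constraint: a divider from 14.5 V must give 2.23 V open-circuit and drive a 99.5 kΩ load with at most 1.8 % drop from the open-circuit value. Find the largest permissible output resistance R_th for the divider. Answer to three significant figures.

Loading drop = R_th/(R_th + R_L) ≤ 0.0180, so R_th ≤ R_L · ε/(1−ε) = 99.5 kΩ × 0.0180/0.9820 = 1.82 kΩ.

R_th ≤ 1.82 kΩ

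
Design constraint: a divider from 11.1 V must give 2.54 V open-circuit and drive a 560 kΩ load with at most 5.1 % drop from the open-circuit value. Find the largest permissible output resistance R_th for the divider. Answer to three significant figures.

Loading drop = R_th/(R_th + R_L) ≤ 0.0510, so R_th ≤ R_L · ε/(1−ε) = 560 kΩ × 0.0510/0.9490 = 30.1 kΩ.

R_th ≤ 30.1 kΩ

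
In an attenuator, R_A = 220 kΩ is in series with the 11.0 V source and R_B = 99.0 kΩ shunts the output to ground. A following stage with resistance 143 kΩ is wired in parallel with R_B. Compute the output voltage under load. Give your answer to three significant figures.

The load sits in parallel with R_B: R_B‖R_L = (99.0 × 143) / (99.0 + 143) = 58.50 kΩ.
V_out = 11.0 × 58.50 / (220 + 58.50) = 11.0 × 58.50/278.5 = 2.31 V.
(Unloaded it would have been 3.41 V.)

V_out ≈ 2.31 V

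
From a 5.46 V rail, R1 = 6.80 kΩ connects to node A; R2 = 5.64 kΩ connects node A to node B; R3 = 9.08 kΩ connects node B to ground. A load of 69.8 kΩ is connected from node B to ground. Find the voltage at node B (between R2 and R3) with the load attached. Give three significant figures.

At node B, R3 is in parallel with the load: R3‖R_L = 8.035 kΩ.
Below node A the resistance is R2 + (R3‖R_L) = 13.67 kΩ, so V_A = 5.46 × 13.67/20.47 = 3.647 V.
Then V_B = V_A × (R3‖R_L)/(R2 + R3‖R_L) = 3.647 × 8.035/13.67 = 2.14 V.

V ≈ 2.14 V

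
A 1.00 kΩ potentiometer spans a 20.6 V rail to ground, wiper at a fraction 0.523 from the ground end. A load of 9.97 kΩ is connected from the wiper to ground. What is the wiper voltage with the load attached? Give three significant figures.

V ≈ 10.5 V

The wiper splits the pot into (1−α)R = 477.0 Ω above and αR = 523.0 Ω below.
Lower section ‖ load = 496.9 Ω.
V_wiper = 20.6 × 496.9/(477.0 + 496.9) = 10.5 V.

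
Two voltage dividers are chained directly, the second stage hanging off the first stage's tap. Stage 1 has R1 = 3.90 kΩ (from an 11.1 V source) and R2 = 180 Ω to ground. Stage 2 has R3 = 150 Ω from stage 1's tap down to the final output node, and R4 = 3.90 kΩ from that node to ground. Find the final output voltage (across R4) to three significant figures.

V_out ≈ 0.452 V

Stage 2 presents R3+R4 = 4050 Ω as a load on stage 1's tap.
Stage 1's lower leg becomes R2‖(R3+R4) = 172.3 Ω, so V_mid = 11.1 × 172.3/4072 = 0.4697 V.
Stage 2 is itself unloaded: V_out = V_mid × R4/(R3+R4) = 0.4697 × 3900/4050 = 0.452 V.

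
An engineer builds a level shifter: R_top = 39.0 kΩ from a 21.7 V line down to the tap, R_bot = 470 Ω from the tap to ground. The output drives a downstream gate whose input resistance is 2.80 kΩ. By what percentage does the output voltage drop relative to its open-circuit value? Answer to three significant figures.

14.2 %

Unloaded V = 21.7 × 470/39470 = 0.25840 V.
Loaded: R_bot‖R_L = 402.4 Ω, giving V = 21.7 × 402.4/39400 = 0.22164 V.
Drop = (0.25840 − 0.22164) / 0.25840 = 14.2 %.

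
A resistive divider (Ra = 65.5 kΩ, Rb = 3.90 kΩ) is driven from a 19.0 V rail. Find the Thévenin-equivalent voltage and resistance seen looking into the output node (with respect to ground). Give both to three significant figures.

V_th = 1.07 V, R_th = 3.68 kΩ

V_th is the open-circuit tap voltage: 19.0 × 3.90/(65.5 + 3.90) = 1.07 V.
With the supply zeroed, Ra and Rb appear in parallel from the tap: R_th = Ra‖Rb = (65.5 × 3.90)/69.40 = 3.68 kΩ.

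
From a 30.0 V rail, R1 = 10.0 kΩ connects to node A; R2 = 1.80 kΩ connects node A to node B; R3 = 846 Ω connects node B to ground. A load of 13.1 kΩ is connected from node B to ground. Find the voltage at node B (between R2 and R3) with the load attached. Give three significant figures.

At node B, R3 is in parallel with the load: R3‖R_L = 794.7 Ω.
Below node A the resistance is R2 + (R3‖R_L) = 2595 Ω, so V_A = 30.0 × 2595/12590 = 6.180 V.
Then V_B = V_A × (R3‖R_L)/(R2 + R3‖R_L) = 6.180 × 794.7/2595 = 1.89 V.

V ≈ 1.89 V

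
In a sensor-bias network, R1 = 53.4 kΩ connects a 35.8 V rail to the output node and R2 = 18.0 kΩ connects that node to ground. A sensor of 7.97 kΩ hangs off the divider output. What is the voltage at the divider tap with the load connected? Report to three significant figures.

The load sits in parallel with R2: R2‖R_L = (18.0 × 7.97) / (18.0 + 7.97) = 5.524 kΩ.
V_out = 35.8 × 5.524 / (53.4 + 5.524) = 35.8 × 5.524/58.92 = 3.36 V.

V_out ≈ 3.36 V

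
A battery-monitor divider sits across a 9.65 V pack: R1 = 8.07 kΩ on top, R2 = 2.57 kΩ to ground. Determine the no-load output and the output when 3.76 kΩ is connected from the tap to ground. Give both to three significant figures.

Unloaded: 2.33 V; loaded: 1.54 V

Open-circuit: V = 9.65 × 2.57/(8.07 + 2.57) = 2.33 V.
With the load, R2 becomes R2‖R_L = 1.527 kΩ, so V = 9.65 × 1.527/9.597 = 1.54 V.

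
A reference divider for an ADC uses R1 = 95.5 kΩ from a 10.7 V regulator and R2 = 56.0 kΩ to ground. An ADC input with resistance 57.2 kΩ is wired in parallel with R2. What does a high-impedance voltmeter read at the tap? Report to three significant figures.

The load sits in parallel with R2: R2‖R_L = (56.0 × 57.2) / (56.0 + 57.2) = 28.30 kΩ.
V_out = 10.7 × 28.30 / (95.5 + 28.30) = 10.7 × 28.30/123.8 = 2.45 V.

V_out ≈ 2.45 V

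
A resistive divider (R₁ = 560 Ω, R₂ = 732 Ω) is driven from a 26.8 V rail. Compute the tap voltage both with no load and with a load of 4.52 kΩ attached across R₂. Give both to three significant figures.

Open-circuit: V = 26.8 × 732/(560 + 732) = 15.2 V.
With the load, R₂ becomes R₂‖R_L = 630.0 Ω, so V = 26.8 × 630.0/1190 = 14.2 V.

Unloaded: 15.2 V; loaded: 14.2 V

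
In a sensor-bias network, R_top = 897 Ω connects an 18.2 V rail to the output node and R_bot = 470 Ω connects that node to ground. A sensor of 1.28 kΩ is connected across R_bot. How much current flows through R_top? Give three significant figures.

R_bot‖R_L = 343.8 Ω, so the source sees R_top + R_bot‖R_L = 1241 Ω.
I = 18.2 V / 1241 Ω = 14.7 mA.

I ≈ 14.7 mA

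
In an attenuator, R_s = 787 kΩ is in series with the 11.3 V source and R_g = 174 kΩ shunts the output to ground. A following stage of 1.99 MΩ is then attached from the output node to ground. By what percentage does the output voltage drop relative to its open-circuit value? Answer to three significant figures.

The divider's output (Thévenin) resistance is R_s‖R_g = 142.5 kΩ.
Fractional drop under load = R_th/(R_th + R_L) = 142.5 / (142.5 + 1990) = 0.06682.
So the output falls by 6.68 %.

6.68 %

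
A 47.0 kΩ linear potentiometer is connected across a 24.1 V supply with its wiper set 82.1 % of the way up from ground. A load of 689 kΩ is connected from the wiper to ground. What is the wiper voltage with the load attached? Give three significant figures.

V ≈ 19.6 V

The wiper splits the pot into (1−α)R = 8.413 kΩ above and αR = 38.59 kΩ below.
Lower section ‖ load = 36.54 kΩ.
V_wiper = 24.1 × 36.54/(8.413 + 36.54) = 19.6 V.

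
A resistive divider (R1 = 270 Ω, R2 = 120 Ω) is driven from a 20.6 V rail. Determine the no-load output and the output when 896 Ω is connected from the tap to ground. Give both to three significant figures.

Unloaded: 6.34 V; loaded: 5.80 V

Open-circuit: V = 20.6 × 120/(270 + 120) = 6.34 V.
With the load, R2 becomes R2‖R_L = 105.8 Ω, so V = 20.6 × 105.8/375.8 = 5.80 V.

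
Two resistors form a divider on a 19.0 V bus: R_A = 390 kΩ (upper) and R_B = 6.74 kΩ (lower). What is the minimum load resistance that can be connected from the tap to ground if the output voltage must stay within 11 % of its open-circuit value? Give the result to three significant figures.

R_L(min) ≈ 53.6 kΩ

Output resistance R_th = R_A‖R_B = (390 × 6.74)/396.7 = 6.625 kΩ.
The fractional drop is R_th/(R_th + R_L); requiring this ≤ 0.110 gives R_L ≥ R_th(1/0.110 − 1) = 6.625 × 8.091 = 53.6 kΩ.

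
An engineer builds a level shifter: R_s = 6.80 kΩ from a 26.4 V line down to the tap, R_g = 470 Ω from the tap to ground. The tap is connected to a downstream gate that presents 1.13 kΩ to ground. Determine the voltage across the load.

V_out ≈ 1.23 V

The load sits in parallel with R_g: R_g‖R_L = (470 × 1130) / (470 + 1130) = 331.9 Ω.
V_out = 26.4 × 331.9 / (6800 + 331.9) = 26.4 × 331.9/7132 = 1.23 V.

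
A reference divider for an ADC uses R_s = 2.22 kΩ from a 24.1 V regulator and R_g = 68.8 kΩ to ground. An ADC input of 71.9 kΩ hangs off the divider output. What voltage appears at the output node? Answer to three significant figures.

V_out ≈ 22.7 V

The load sits in parallel with R_g: R_g‖R_L = (68.8 × 71.9) / (68.8 + 71.9) = 35.16 kΩ.
V_out = 24.1 × 35.16 / (2.22 + 35.16) = 24.1 × 35.16/37.38 = 22.7 V.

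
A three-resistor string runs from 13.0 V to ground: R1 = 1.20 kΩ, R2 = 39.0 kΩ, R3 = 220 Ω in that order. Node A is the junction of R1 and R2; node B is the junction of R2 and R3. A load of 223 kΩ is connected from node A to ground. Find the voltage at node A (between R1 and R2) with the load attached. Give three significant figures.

Below node A the series string R2+R3 = 39220 Ω sits in parallel with the 223000 Ω load: 33350 Ω.
V_A = 13.0 × 33350/(1200 + 33350) = 12.5 V.

V ≈ 12.5 V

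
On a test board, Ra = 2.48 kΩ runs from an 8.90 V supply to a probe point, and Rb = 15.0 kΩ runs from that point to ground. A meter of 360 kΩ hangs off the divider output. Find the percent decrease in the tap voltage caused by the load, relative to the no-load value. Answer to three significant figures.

0.588 %

The divider's output (Thévenin) resistance is Ra‖Rb = 2.128 kΩ.
Fractional drop under load = R_th/(R_th + R_L) = 2.128 / (2.128 + 360) = 0.005877.
So the output falls by 0.588 %.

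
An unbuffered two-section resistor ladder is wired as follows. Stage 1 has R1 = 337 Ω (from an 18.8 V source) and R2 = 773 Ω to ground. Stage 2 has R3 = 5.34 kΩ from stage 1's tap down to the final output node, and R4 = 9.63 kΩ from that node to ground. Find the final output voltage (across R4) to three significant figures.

V_out ≈ 8.29 V

Stage 2 presents R3+R4 = 14970 Ω as a load on stage 1's tap.
Stage 1's lower leg becomes R2‖(R3+R4) = 735.0 Ω, so V_mid = 18.8 × 735.0/1072 = 12.89 V.
Stage 2 is itself unloaded: V_out = V_mid × R4/(R3+R4) = 12.89 × 9630/14970 = 8.29 V.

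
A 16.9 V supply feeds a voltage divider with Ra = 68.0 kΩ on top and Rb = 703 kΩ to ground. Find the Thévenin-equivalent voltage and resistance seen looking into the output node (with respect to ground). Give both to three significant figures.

V_th is the open-circuit tap voltage: 16.9 × 703/(68.0 + 703) = 15.4 V.
With the supply zeroed, Ra and Rb appear in parallel from the tap: R_th = Ra‖Rb = (68.0 × 703)/771.0 = 62.0 kΩ.

V_th = 15.4 V, R_th = 62.0 kΩ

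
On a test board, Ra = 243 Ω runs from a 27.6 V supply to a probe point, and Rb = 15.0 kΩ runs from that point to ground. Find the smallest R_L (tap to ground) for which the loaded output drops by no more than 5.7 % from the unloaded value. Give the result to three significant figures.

R_L(min) ≈ 3.96 kΩ

Output resistance R_th = Ra‖Rb = (243 × 15000)/15240 = 239.1 Ω.
The fractional drop is R_th/(R_th + R_L); requiring this ≤ 0.0570 gives R_L ≥ R_th(1/0.0570 − 1) = 239.1 × 16.54 = 3.96 kΩ.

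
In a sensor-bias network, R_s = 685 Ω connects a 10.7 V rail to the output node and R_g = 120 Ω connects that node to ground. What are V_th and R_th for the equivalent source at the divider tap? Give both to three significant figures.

V_th = 1.60 V, R_th = 102 Ω

V_th is the open-circuit tap voltage: 10.7 × 120/(685 + 120) = 1.60 V.
With the supply zeroed, R_s and R_g appear in parallel from the tap: R_th = R_s‖R_g = (685 × 120)/805.0 = 102 Ω.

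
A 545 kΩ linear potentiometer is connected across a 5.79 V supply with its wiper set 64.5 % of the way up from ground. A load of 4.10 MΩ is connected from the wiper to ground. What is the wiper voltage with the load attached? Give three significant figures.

The wiper splits the pot into (1−α)R = 193.5 kΩ above and αR = 351.5 kΩ below.
Lower section ‖ load = 323.8 kΩ.
V_wiper = 5.79 × 323.8/(193.5 + 323.8) = 3.62 V.

V ≈ 3.62 V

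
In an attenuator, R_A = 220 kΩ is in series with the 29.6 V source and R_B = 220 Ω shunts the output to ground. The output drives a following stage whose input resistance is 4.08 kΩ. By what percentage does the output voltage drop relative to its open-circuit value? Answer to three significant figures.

The divider's output (Thévenin) resistance is R_A‖R_B = 219.8 Ω.
Fractional drop under load = R_th/(R_th + R_L) = 219.8 / (219.8 + 4080) = 0.05111.
So the output falls by 5.11 %.

5.11 %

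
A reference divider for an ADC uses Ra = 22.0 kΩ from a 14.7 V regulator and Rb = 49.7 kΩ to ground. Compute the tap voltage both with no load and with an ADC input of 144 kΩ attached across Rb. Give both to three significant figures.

Unloaded: 10.2 V; loaded: 9.21 V

Open-circuit: V = 14.7 × 49.7/(22.0 + 49.7) = 10.2 V.
With the load, Rb becomes Rb‖R_L = 36.95 kΩ, so V = 14.7 × 36.95/58.95 = 9.21 V.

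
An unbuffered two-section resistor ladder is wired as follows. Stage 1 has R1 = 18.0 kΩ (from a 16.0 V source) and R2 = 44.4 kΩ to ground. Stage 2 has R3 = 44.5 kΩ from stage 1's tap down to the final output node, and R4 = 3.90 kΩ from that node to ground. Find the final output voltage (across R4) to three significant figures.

Stage 2 presents R3+R4 = 48.40 kΩ as a load on stage 1's tap.
Stage 1's lower leg becomes R2‖(R3+R4) = 23.16 kΩ, so V_mid = 16.0 × 23.16/41.16 = 9.002 V.
Stage 2 is itself unloaded: V_out = V_mid × R4/(R3+R4) = 9.002 × 3.90/48.40 = 0.725 V.

V_out ≈ 0.725 V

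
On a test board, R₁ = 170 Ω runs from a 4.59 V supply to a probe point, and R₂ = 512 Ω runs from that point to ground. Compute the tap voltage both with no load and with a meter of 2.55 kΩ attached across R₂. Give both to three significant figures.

Open-circuit: V = 4.59 × 512/(170 + 512) = 3.45 V.
With the load, R₂ becomes R₂‖R_L = 426.4 Ω, so V = 4.59 × 426.4/596.4 = 3.28 V.

Unloaded: 3.45 V; loaded: 3.28 V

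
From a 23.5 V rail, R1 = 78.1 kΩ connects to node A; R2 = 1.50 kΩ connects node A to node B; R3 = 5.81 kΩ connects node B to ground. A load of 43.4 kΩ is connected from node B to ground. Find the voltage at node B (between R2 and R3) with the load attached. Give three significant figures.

V ≈ 1.42 V

At node B, R3 is in parallel with the load: R3‖R_L = 5.124 kΩ.
Below node A the resistance is R2 + (R3‖R_L) = 6.624 kΩ, so V_A = 23.5 × 6.624/84.72 = 1.837 V.
Then V_B = V_A × (R3‖R_L)/(R2 + R3‖R_L) = 1.837 × 5.124/6.624 = 1.42 V.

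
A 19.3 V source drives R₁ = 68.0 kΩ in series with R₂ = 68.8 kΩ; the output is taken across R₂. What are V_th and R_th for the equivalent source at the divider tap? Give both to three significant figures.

V_th is the open-circuit tap voltage: 19.3 × 68.8/(68.0 + 68.8) = 9.71 V.
With the supply zeroed, R₁ and R₂ appear in parallel from the tap: R_th = R₁‖R₂ = (68.0 × 68.8)/136.8 = 34.2 kΩ.

V_th = 9.71 V, R_th = 34.2 kΩ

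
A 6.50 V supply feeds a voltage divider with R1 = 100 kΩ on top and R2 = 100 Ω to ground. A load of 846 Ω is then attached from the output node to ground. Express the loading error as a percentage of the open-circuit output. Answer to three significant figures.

10.6 %

Unloaded V = 6.50 × 100/100100 = 0.0064935 V.
Loaded: R2‖R_L = 89.43 Ω, giving V = 6.50 × 89.43/100100 = 0.0058077 V.
Drop = (0.0064935 − 0.0058077) / 0.0064935 = 10.6 %.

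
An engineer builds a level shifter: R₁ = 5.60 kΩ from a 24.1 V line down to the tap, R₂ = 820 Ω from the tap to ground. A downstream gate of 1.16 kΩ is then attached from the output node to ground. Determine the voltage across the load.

V_out ≈ 1.90 V

The load sits in parallel with R₂: R₂‖R_L = (820 × 1160) / (820 + 1160) = 480.4 Ω.
V_out = 24.1 × 480.4 / (5600 + 480.4) = 24.1 × 480.4/6080 = 1.90 V.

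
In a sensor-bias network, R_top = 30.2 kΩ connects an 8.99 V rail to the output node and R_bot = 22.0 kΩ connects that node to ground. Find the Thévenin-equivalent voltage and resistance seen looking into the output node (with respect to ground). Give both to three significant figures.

V_th is the open-circuit tap voltage: 8.99 × 22.0/(30.2 + 22.0) = 3.79 V.
With the supply zeroed, R_top and R_bot appear in parallel from the tap: R_th = R_top‖R_bot = (30.2 × 22.0)/52.20 = 12.7 kΩ.

V_th = 3.79 V, R_th = 12.7 kΩ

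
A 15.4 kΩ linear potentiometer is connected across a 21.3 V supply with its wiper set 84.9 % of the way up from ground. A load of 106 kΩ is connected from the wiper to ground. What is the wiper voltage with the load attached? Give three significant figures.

V ≈ 17.8 V

The wiper splits the pot into (1−α)R = 2.325 kΩ above and αR = 13.07 kΩ below.
Lower section ‖ load = 11.64 kΩ.
V_wiper = 21.3 × 11.64/(2.325 + 11.64) = 17.8 V.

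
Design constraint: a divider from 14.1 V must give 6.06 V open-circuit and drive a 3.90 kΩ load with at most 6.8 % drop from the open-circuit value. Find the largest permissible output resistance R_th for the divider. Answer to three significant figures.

R_th ≤ 285 Ω

Loading drop = R_th/(R_th + R_L) ≤ 0.0680, so R_th ≤ R_L · ε/(1−ε) = 3.90 kΩ × 0.0680/0.9320 = 285 Ω.
(Any R1, R2 with R2/(R1+R2) = 0.430 and R1‖R2 ≤ 285 Ω will meet the spec.)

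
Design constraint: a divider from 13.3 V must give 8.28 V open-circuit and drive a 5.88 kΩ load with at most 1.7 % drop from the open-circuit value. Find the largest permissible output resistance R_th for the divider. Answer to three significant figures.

Loading drop = R_th/(R_th + R_L) ≤ 0.0170, so R_th ≤ R_L · ε/(1−ε) = 5.88 kΩ × 0.0170/0.9830 = 102 Ω.
(Any R1, R2 with R2/(R1+R2) = 0.623 and R1‖R2 ≤ 102 Ω will meet the spec.)

R_th ≤ 102 Ω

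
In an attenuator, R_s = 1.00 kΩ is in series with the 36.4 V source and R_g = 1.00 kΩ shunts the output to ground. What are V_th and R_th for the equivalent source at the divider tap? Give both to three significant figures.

V_th is the open-circuit tap voltage: 36.4 × 1.00/(1.00 + 1.00) = 18.2 V.
With the supply zeroed, R_s and R_g appear in parallel from the tap: R_th = R_s‖R_g = (1.00 × 1.00)/2.000 = 500 Ω.

V_th = 18.2 V, R_th = 500 Ω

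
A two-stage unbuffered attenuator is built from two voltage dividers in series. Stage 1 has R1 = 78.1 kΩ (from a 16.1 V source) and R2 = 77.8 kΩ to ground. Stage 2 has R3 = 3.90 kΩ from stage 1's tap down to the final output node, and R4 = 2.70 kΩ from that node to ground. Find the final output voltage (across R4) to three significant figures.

Stage 2 presents R3+R4 = 6.600 kΩ as a load on stage 1's tap.
Stage 1's lower leg becomes R2‖(R3+R4) = 6.084 kΩ, so V_mid = 16.1 × 6.084/84.18 = 1.164 V.
Stage 2 is itself unloaded: V_out = V_mid × R4/(R3+R4) = 1.164 × 2.70/6.600 = 0.476 V.

V_out ≈ 0.476 V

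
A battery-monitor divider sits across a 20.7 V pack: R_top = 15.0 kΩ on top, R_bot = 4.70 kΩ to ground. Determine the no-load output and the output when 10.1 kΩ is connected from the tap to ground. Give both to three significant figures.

Unloaded: 4.94 V; loaded: 3.65 V

Open-circuit: V = 20.7 × 4.70/(15.0 + 4.70) = 4.94 V.
With the load, R_bot becomes R_bot‖R_L = 3.207 kΩ, so V = 20.7 × 3.207/18.21 = 3.65 V.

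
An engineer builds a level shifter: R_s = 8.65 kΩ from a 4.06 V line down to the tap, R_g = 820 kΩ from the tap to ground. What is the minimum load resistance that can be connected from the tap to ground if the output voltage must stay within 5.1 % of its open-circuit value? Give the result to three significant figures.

R_L(min) ≈ 159 kΩ

Output resistance R_th = R_s‖R_g = (8.65 × 820)/828.6 = 8.560 kΩ.
The fractional drop is R_th/(R_th + R_L); requiring this ≤ 0.0510 gives R_L ≥ R_th(1/0.0510 − 1) = 8.560 × 18.61 = 159 kΩ.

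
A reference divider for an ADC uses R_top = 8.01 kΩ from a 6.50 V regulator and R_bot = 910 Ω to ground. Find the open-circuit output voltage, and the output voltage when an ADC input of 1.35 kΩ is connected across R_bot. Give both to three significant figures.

Unloaded: 0.663 V; loaded: 0.413 V

Open-circuit: V = 6.50 × 910/(8010 + 910) = 0.663 V.
With the load, R_bot becomes R_bot‖R_L = 543.6 Ω, so V = 6.50 × 543.6/8554 = 0.413 V.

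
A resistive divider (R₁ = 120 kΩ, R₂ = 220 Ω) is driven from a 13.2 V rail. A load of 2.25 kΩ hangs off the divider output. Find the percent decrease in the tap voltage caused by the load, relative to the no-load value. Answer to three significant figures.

8.89 %

The divider's output (Thévenin) resistance is R₁‖R₂ = 219.6 Ω.
Fractional drop under load = R_th/(R_th + R_L) = 219.6 / (219.6 + 2250) = 0.08892.
So the output falls by 8.89 %.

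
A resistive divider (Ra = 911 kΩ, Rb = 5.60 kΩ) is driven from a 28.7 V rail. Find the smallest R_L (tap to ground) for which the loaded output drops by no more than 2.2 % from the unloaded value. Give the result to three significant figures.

R_L(min) ≈ 247 kΩ

Output resistance R_th = Ra‖Rb = (911 × 5.60)/916.6 = 5.566 kΩ.
The fractional drop is R_th/(R_th + R_L); requiring this ≤ 0.0220 gives R_L ≥ R_th(1/0.0220 − 1) = 5.566 × 44.45 = 247 kΩ.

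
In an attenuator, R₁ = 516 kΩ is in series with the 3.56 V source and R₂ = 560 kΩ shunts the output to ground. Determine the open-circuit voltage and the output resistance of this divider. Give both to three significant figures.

V_th is the open-circuit tap voltage: 3.56 × 560/(516 + 560) = 1.85 V.
With the supply zeroed, R₁ and R₂ appear in parallel from the tap: R_th = R₁‖R₂ = (516 × 560)/1076 = 269 kΩ.

V_th = 1.85 V, R_th = 269 kΩ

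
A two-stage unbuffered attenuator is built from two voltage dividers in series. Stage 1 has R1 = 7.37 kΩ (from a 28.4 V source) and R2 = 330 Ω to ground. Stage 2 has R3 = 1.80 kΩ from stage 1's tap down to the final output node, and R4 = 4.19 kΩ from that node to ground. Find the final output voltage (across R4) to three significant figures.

Stage 2 presents R3+R4 = 5990 Ω as a load on stage 1's tap.
Stage 1's lower leg becomes R2‖(R3+R4) = 312.8 Ω, so V_mid = 28.4 × 312.8/7683 = 1.156 V.
Stage 2 is itself unloaded: V_out = V_mid × R4/(R3+R4) = 1.156 × 4190/5990 = 0.809 V.

V_out ≈ 0.809 V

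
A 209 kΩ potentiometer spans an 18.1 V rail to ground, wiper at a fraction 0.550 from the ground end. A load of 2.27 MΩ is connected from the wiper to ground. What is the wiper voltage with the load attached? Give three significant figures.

The wiper splits the pot into (1−α)R = 94.05 kΩ above and αR = 115.0 kΩ below.
Lower section ‖ load = 109.4 kΩ.
V_wiper = 18.1 × 109.4/(94.05 + 109.4) = 9.73 V.

V ≈ 9.73 V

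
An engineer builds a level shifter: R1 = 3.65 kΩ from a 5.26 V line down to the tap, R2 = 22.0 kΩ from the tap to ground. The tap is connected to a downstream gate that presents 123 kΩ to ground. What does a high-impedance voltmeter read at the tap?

The load sits in parallel with R2: R2‖R_L = (22.0 × 123) / (22.0 + 123) = 18.66 kΩ.
V_out = 5.26 × 18.66 / (3.65 + 18.66) = 5.26 × 18.66/22.31 = 4.40 V.

V_out ≈ 4.40 V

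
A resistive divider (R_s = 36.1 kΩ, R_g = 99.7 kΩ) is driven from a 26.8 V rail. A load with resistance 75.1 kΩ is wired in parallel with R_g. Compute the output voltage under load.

The load sits in parallel with R_g: R_g‖R_L = (99.7 × 75.1) / (99.7 + 75.1) = 42.83 kΩ.
V_out = 26.8 × 42.83 / (36.1 + 42.83) = 26.8 × 42.83/78.93 = 14.5 V.
(Unloaded it would have been 19.7 V.)

V_out ≈ 14.5 V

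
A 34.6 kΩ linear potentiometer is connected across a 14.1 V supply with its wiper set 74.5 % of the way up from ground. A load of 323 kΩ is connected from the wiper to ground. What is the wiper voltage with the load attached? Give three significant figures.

V ≈ 10.3 V

The wiper splits the pot into (1−α)R = 8.823 kΩ above and αR = 25.78 kΩ below.
Lower section ‖ load = 23.87 kΩ.
V_wiper = 14.1 × 23.87/(8.823 + 23.87) = 10.3 V.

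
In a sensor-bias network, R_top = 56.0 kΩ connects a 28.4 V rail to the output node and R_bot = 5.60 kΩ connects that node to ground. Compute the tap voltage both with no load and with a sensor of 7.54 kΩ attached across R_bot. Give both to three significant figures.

Open-circuit: V = 28.4 × 5.60/(56.0 + 5.60) = 2.58 V.
With the load, R_bot becomes R_bot‖R_L = 3.213 kΩ, so V = 28.4 × 3.213/59.21 = 1.54 V.

Unloaded: 2.58 V; loaded: 1.54 V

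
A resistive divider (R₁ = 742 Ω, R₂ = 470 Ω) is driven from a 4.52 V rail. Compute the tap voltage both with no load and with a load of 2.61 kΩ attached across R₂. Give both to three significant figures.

Open-circuit: V = 4.52 × 470/(742 + 470) = 1.75 V.
With the load, R₂ becomes R₂‖R_L = 398.3 Ω, so V = 4.52 × 398.3/1140 = 1.58 V.

Unloaded: 1.75 V; loaded: 1.58 V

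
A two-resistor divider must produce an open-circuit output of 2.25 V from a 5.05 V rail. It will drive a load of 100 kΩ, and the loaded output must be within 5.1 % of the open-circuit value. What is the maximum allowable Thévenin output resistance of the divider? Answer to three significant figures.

R_th ≤ 5.37 kΩ

Loading drop = R_th/(R_th + R_L) ≤ 0.0510, so R_th ≤ R_L · ε/(1−ε) = 100 kΩ × 0.0510/0.9490 = 5.37 kΩ.
(Any R1, R2 with R2/(R1+R2) = 0.446 and R1‖R2 ≤ 5.37 kΩ will meet the spec.)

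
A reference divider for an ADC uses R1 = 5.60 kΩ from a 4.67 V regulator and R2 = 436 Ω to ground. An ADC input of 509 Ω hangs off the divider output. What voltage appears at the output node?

V_out ≈ 0.188 V

The load sits in parallel with R2: R2‖R_L = (436 × 509) / (436 + 509) = 234.8 Ω.
V_out = 4.67 × 234.8 / (5600 + 234.8) = 4.67 × 234.8/5835 = 0.188 V.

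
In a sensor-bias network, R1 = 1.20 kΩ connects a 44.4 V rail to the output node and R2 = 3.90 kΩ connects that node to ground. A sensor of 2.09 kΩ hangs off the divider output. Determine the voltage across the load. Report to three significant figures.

V_out ≈ 23.6 V

The load sits in parallel with R2: R2‖R_L = (3.90 × 2.09) / (3.90 + 2.09) = 1.361 kΩ.
V_out = 44.4 × 1.361 / (1.20 + 1.361) = 44.4 × 1.361/2.561 = 23.6 V.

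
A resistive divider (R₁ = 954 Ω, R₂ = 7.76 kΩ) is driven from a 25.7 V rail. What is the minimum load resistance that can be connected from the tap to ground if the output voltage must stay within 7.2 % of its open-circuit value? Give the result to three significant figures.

R_L(min) ≈ 10.9 kΩ

Output resistance R_th = R₁‖R₂ = (954 × 7760)/8714 = 849.6 Ω.
The fractional drop is R_th/(R_th + R_L); requiring this ≤ 0.0720 gives R_L ≥ R_th(1/0.0720 − 1) = 849.6 × 12.89 = 10.9 kΩ.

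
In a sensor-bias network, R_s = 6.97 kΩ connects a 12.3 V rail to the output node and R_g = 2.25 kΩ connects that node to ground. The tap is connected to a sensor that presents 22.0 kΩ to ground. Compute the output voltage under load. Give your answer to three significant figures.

V_out ≈ 2.79 V

The load sits in parallel with R_g: R_g‖R_L = (2.25 × 22.0) / (2.25 + 22.0) = 2.041 kΩ.
V_out = 12.3 × 2.041 / (6.97 + 2.041) = 12.3 × 2.041/9.011 = 2.79 V.
(Unloaded it would have been 3.00 V.)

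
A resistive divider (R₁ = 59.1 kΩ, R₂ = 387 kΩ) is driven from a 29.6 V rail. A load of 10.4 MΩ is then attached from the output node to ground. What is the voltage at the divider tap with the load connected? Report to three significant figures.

V_out ≈ 25.6 V

The load sits in parallel with R₂: R₂‖R_L = (387 × 10400) / (387 + 10400) = 373.1 kΩ.
V_out = 29.6 × 373.1 / (59.1 + 373.1) = 29.6 × 373.1/432.2 = 25.6 V.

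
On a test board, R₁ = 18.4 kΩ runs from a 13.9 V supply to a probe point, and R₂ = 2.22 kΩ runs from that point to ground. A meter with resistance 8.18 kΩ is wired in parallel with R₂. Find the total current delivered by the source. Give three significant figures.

R₂‖R_L = 1.746 kΩ, so the source sees R₁ + R₂‖R_L = 20.15 kΩ.
I = 13.9 V / 20.15 kΩ = 0.690 mA.

I ≈ 0.690 mA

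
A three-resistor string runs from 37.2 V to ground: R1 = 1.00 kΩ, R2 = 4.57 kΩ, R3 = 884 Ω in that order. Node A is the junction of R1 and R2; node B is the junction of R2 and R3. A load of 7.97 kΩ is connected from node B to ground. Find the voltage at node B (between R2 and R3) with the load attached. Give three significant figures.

V ≈ 4.65 V

At node B, R3 is in parallel with the load: R3‖R_L = 795.7 Ω.
Below node A the resistance is R2 + (R3‖R_L) = 5366 Ω, so V_A = 37.2 × 5366/6366 = 31.36 V.
Then V_B = V_A × (R3‖R_L)/(R2 + R3‖R_L) = 31.36 × 795.7/5366 = 4.65 V.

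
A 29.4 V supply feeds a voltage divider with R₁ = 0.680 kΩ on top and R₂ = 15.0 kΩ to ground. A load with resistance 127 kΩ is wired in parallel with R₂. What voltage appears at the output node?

The load sits in parallel with R₂: R₂‖R_L = (15000 × 127000) / (15000 + 127000) = 13420 Ω.
V_out = 29.4 × 13420 / (680 + 13420) = 29.4 × 13420/14100 = 28.0 V.

V_out ≈ 28.0 V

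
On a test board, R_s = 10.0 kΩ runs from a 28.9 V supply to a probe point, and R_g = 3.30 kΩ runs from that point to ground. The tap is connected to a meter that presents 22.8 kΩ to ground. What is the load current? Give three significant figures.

R_g‖R_L = 2.883 kΩ; V_out = 28.9 × 2.883/12.88 = 6.467 V.
I_L = V_out / R_L = 6.467 / 22.8 kΩ = 0.284 mA.

I_L ≈ 0.284 mA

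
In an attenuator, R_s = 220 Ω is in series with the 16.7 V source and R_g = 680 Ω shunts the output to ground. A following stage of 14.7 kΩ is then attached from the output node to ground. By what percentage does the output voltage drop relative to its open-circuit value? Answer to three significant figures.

1.12 %

The divider's output (Thévenin) resistance is R_s‖R_g = 166.2 Ω.
Fractional drop under load = R_th/(R_th + R_L) = 166.2 / (166.2 + 14700) = 0.01118.
So the output falls by 1.12 %.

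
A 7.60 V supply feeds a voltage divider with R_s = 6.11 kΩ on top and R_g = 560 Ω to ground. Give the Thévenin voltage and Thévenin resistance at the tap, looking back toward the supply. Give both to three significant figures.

V_th is the open-circuit tap voltage: 7.60 × 560/(6110 + 560) = 0.638 V.
With the supply zeroed, R_s and R_g appear in parallel from the tap: R_th = R_s‖R_g = (6110 × 560)/6670 = 513 Ω.

V_th = 0.638 V, R_th = 513 Ω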